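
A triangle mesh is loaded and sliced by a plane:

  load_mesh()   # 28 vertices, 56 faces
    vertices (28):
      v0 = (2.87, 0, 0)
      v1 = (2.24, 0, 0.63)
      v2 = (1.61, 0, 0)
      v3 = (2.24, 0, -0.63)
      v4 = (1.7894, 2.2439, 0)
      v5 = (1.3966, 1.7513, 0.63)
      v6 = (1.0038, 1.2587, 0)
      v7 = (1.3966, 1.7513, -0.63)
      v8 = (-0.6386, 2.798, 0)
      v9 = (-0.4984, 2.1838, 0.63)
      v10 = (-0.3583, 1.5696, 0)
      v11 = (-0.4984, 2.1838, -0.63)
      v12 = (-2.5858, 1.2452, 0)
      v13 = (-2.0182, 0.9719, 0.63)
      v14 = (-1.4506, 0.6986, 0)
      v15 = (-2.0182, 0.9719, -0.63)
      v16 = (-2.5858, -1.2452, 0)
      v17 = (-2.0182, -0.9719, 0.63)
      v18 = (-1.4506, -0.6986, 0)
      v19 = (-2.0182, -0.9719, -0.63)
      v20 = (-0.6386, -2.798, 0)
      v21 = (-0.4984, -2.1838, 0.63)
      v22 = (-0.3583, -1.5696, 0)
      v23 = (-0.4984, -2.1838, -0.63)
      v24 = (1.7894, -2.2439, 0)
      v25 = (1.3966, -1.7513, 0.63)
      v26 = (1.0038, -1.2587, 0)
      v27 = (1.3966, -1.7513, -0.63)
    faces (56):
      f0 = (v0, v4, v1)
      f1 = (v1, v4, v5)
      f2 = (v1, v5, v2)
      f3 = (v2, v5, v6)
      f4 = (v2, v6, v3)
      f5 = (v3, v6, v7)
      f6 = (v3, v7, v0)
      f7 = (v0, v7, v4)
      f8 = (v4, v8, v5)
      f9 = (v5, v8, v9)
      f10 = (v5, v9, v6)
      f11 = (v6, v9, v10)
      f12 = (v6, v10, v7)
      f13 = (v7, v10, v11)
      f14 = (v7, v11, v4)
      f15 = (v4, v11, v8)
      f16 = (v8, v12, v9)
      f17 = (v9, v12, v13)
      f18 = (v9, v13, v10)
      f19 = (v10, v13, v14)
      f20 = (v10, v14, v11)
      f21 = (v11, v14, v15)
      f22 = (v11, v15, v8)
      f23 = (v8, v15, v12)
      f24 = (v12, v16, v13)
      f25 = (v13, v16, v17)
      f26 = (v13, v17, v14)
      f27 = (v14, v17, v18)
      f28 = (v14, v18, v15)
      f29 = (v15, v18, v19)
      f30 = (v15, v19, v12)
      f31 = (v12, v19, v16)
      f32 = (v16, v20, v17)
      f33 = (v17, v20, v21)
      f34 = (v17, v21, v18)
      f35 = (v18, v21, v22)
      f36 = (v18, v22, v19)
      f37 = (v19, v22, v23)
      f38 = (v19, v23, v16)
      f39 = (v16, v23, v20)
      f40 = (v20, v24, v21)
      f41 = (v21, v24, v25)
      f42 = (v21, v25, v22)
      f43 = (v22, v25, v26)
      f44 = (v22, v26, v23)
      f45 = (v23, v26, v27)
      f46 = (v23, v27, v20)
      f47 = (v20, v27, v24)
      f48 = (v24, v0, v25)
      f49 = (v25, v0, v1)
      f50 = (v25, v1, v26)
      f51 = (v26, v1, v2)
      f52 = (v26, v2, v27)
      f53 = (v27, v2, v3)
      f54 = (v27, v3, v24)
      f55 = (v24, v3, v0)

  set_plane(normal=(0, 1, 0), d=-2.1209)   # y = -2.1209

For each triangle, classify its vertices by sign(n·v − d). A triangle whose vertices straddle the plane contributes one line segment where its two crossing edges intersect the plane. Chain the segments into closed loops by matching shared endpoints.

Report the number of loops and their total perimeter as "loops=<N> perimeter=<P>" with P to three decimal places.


loops=1 perimeter=7.367

Straddling triangles (16 of 56):
  (v16,v20,v17) [+-+] → (-1.48768, -2.1209, 0)–(-1.15014, -2.1209, 0.233598)  len=0.4105
  (v17,v20,v21) [+--] → (-1.15014, -2.1209, 0.233598)–(-0.577281, -2.1209, 0.63)  len=0.6966
  (v17,v21,v18) [+-+] → (-0.577281, -2.1209, 0.63)–(-0.538727, -2.1209, 0.603319)  len=0.0469
  (v18,v21,v22) [+-+] → (-0.538727, -2.1209, 0.603319)–(-0.484052, -2.1209, 0.565482)  len=0.0665
  (v19,v22,v23) [++-] → (-0.484052, -2.1209, -0.565482)–(-0.577281, -2.1209, -0.63)  len=0.1134
  (v19,v23,v16) [+-+] → (-0.577281, -2.1209, -0.63)–(-0.638286, -2.1209, -0.587781)  len=0.0742
  (v16,v23,v20) [+--] → (-0.638286, -2.1209, -0.587781)–(-1.48768, -2.1209, 0)  len=1.0329
  (v21,v24,v25) [--+] → (1.69132, -2.1209, 0.157308)–(-0.222803, -2.1209, 0.63)  len=1.9716
  (v21,v25,v22) [-++] → (-0.222803, -2.1209, 0.63)–(-0.484052, -2.1209, 0.565482)  len=0.2691
  (v22,v26,v23) [++-] → (-0.396261, -2.1209, -0.587165)–(-0.484052, -2.1209, -0.565482)  len=0.0904
  (v23,v26,v27) [-++] → (-0.396261, -2.1209, -0.587165)–(-0.222803, -2.1209, -0.63)  len=0.1787
  (v23,v27,v20) [-+-] → (-0.222803, -2.1209, -0.63)–(0.677951, -2.1209, -0.407541)  len=0.9278
  (v20,v27,v24) [-+-] → (0.677951, -2.1209, -0.407541)–(1.69132, -2.1209, -0.157308)  len=1.0438
  (v24,v0,v25) [-++] → (1.84863, -2.1209, 0)–(1.69132, -2.1209, 0.157308)  len=0.2225
  (v27,v3,v24) [++-] → (1.8141, -2.1209, -0.0345336)–(1.69132, -2.1209, -0.157308)  len=0.1736
  (v24,v3,v0) [-++] → (1.8141, -2.1209, -0.0345336)–(1.84863, -2.1209, 0)  len=0.0488

Chained into 1 loop(s):
  loop 1: 16 segments, perimeter = 7.3674
Total perimeter = 7.367


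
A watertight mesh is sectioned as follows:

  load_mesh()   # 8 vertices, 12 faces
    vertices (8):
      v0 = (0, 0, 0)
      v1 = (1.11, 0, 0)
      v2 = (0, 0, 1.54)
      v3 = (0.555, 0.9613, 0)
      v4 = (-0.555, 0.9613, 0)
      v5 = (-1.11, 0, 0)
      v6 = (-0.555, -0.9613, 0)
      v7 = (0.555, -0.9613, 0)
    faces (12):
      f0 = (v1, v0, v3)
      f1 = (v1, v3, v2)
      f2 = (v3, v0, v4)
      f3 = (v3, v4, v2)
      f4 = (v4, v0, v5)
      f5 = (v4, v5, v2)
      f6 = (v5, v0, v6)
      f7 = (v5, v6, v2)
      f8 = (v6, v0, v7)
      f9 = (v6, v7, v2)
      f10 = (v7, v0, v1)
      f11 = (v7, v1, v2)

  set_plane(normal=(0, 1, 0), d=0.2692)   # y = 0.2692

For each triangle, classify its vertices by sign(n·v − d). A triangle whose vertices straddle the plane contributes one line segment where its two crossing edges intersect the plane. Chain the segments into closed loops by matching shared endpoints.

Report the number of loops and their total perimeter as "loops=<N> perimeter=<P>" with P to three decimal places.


loops=1 perimeter=4.953

Straddling triangles (6 of 12):
  (v1,v0,v3) [--+] → (0.155421, 0.2692, 0)–(0.954579, 0.2692, 0)  len=0.7992
  (v1,v3,v2) [-+-] → (0.954579, 0.2692, 0)–(0.155421, 0.2692, 1.10874)  len=1.3667
  (v3,v0,v4) [+-+] → (0.155421, 0.2692, 0)–(-0.155421, 0.2692, 0)  len=0.3108
  (v3,v4,v2) [++-] → (-0.155421, 0.2692, 1.10874)–(0.155421, 0.2692, 1.10874)  len=0.3108
  (v4,v0,v5) [+--] → (-0.155421, 0.2692, 0)–(-0.954579, 0.2692, 0)  len=0.7992
  (v4,v5,v2) [+--] → (-0.954579, 0.2692, 0)–(-0.155421, 0.2692, 1.10874)  len=1.3667

Chained into 1 loop(s):
  loop 1: 6 segments, perimeter = 4.9535
Total perimeter = 4.953


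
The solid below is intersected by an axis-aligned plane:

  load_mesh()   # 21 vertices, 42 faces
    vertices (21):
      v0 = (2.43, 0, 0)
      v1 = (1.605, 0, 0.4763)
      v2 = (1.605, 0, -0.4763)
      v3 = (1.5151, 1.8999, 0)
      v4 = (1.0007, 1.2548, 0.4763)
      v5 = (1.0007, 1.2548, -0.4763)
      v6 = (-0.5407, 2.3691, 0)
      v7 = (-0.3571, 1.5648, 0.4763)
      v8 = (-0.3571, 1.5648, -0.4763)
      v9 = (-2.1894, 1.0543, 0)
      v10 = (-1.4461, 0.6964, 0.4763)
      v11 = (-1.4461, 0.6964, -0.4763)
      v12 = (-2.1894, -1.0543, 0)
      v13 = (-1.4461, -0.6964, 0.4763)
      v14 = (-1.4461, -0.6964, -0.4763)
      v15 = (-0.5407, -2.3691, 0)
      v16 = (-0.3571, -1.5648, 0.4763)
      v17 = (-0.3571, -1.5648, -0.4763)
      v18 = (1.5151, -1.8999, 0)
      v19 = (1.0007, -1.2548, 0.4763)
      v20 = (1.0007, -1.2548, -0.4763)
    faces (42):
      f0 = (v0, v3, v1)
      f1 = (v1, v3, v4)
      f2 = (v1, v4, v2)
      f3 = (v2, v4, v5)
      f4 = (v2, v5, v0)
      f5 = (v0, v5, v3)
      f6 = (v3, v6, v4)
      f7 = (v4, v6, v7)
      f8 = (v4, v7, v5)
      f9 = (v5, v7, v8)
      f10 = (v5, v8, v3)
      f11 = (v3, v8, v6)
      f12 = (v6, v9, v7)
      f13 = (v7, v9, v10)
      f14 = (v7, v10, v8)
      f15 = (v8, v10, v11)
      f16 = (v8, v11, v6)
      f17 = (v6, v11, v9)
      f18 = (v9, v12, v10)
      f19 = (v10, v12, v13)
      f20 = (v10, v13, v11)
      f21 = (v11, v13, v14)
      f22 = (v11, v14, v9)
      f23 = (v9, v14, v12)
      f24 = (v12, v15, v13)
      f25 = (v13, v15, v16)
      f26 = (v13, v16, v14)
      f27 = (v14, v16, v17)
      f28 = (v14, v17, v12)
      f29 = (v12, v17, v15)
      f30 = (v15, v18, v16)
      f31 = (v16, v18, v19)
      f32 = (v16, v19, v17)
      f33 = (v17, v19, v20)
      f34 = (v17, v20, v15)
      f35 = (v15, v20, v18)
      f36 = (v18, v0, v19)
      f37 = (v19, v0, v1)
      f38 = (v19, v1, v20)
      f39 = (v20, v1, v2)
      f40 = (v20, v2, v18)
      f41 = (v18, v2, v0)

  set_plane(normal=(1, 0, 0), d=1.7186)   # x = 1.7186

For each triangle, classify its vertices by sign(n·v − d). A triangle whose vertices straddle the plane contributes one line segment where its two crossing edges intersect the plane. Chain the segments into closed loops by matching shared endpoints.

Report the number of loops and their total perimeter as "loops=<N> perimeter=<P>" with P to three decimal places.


Straddling triangles (6 of 42):
  (v0,v3,v1) [+--] → (1.7186, 1.47731, 0)–(1.7186, 0, 0.410715)  len=1.5333
  (v2,v5,v0) [--+] → (1.7186, 0.624547, -0.237067)–(1.7186, 0, -0.410715)  len=0.6482
  (v0,v5,v3) [+--] → (1.7186, 0.624547, -0.237067)–(1.7186, 1.47731, 0)  len=0.8851
  (v18,v0,v19) [-+-] → (1.7186, -1.47731, 0)–(1.7186, -0.624547, 0.237067)  len=0.8851
  (v19,v0,v1) [-+-] → (1.7186, -0.624547, 0.237067)–(1.7186, 0, 0.410715)  len=0.6482
  (v18,v2,v0) [--+] → (1.7186, 0, -0.410715)–(1.7186, -1.47731, 0)  len=1.5333

Chained into 1 loop(s):
  loop 1: 6 segments, perimeter = 6.1334
Total perimeter = 6.133

loops=1 perimeter=6.133


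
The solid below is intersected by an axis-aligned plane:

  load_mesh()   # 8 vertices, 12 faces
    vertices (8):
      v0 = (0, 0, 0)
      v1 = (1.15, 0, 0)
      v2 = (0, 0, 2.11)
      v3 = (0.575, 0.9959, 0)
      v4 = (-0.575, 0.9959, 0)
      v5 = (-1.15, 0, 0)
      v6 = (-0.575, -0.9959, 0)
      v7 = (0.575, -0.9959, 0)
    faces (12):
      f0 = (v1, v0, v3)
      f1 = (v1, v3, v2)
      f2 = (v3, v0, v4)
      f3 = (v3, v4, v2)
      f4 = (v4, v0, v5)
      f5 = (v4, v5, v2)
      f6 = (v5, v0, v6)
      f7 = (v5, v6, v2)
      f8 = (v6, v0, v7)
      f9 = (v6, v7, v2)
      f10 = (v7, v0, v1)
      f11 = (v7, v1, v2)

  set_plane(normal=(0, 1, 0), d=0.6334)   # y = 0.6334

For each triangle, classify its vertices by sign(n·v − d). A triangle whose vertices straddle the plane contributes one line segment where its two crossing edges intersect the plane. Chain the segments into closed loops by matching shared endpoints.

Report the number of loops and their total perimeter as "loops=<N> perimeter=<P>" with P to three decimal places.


Straddling triangles (6 of 12):
  (v1,v0,v3) [--+] → (0.365704, 0.6334, 0)–(0.784296, 0.6334, 0)  len=0.4186
  (v1,v3,v2) [-+-] → (0.784296, 0.6334, 0)–(0.365704, 0.6334, 0.768024)  len=0.8747
  (v3,v0,v4) [+-+] → (0.365704, 0.6334, 0)–(-0.365704, 0.6334, 0)  len=0.7314
  (v3,v4,v2) [++-] → (-0.365704, 0.6334, 0.768024)–(0.365704, 0.6334, 0.768024)  len=0.7314
  (v4,v0,v5) [+--] → (-0.365704, 0.6334, 0)–(-0.784296, 0.6334, 0)  len=0.4186
  (v4,v5,v2) [+--] → (-0.784296, 0.6334, 0)–(-0.365704, 0.6334, 0.768024)  len=0.8747

Chained into 1 loop(s):
  loop 1: 6 segments, perimeter = 4.0494
Total perimeter = 4.049

loops=1 perimeter=4.049


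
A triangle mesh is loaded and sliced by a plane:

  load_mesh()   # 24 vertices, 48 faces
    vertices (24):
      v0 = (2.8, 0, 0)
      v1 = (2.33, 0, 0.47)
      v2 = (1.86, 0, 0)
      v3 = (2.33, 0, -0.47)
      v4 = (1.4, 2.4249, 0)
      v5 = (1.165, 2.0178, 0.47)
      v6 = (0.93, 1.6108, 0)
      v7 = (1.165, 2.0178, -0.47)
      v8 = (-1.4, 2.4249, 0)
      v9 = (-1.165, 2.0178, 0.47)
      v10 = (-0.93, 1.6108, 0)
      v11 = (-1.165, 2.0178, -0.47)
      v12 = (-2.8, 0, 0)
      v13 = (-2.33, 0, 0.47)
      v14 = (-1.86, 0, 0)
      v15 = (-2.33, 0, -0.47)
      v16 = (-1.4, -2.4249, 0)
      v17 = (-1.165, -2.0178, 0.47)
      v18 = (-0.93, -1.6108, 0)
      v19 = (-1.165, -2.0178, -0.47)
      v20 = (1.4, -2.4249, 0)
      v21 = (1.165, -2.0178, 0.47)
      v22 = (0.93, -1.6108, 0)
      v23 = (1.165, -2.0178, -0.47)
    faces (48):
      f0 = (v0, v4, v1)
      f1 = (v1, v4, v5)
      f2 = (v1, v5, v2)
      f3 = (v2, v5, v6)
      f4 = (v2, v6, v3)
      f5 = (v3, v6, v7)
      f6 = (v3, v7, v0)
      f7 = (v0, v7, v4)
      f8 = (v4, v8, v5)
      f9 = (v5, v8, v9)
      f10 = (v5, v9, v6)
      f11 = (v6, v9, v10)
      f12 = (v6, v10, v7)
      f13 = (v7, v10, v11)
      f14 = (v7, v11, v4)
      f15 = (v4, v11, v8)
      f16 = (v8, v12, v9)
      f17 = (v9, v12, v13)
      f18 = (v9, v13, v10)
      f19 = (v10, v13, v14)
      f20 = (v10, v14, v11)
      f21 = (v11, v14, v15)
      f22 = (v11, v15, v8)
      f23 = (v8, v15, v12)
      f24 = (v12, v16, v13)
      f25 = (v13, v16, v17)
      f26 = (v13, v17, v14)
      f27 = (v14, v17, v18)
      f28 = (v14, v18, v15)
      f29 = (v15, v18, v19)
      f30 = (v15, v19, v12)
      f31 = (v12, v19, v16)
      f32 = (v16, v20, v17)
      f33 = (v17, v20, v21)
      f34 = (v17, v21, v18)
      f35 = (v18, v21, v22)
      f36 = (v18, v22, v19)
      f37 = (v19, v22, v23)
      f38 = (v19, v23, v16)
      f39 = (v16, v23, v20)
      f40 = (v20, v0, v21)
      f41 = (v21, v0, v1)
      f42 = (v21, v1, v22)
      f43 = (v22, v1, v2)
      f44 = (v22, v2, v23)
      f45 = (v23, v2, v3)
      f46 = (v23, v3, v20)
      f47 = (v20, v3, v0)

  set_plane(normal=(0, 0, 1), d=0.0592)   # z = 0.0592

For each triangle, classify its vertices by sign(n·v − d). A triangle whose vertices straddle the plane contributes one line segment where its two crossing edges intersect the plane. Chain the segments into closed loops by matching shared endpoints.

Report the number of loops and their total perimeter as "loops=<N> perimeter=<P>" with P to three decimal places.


Straddling triangles (24 of 48):
  (v0,v4,v1) [--+] → (1.51714, 2.11947, 0.0592)–(2.7408, 0, 0.0592)  len=2.4473
  (v1,v4,v5) [+-+] → (1.51714, 2.11947, 0.0592)–(1.3704, 2.37362, 0.0592)  len=0.2935
  (v1,v5,v2) [++-] → (1.77246, 0.254157, 0.0592)–(1.9192, 0, 0.0592)  len=0.2935
  (v2,v5,v6) [-+-] → (1.77246, 0.254157, 0.0592)–(0.9596, 1.66206, 0.0592)  len=1.6257
  (v4,v8,v5) [--+] → (-1.07692, 2.37362, 0.0592)–(1.3704, 2.37362, 0.0592)  len=2.4473
  (v5,v8,v9) [+-+] → (-1.07692, 2.37362, 0.0592)–(-1.3704, 2.37362, 0.0592)  len=0.2935
  (v5,v9,v6) [++-] → (0.666119, 1.66206, 0.0592)–(0.9596, 1.66206, 0.0592)  len=0.2935
  (v6,v9,v10) [-+-] → (0.666119, 1.66206, 0.0592)–(-0.9596, 1.66206, 0.0592)  len=1.6257
  (v8,v12,v9) [--+] → (-2.59406, 0.254157, 0.0592)–(-1.3704, 2.37362, 0.0592)  len=2.4473
  (v9,v12,v13) [+-+] → (-2.59406, 0.254157, 0.0592)–(-2.7408, 0, 0.0592)  len=0.2935
  (v9,v13,v10) [++-] → (-1.10634, 1.40791, 0.0592)–(-0.9596, 1.66206, 0.0592)  len=0.2935
  (v10,v13,v14) [-+-] → (-1.10634, 1.40791, 0.0592)–(-1.9192, 0, 0.0592)  len=1.6257
  (v12,v16,v13) [--+] → (-1.51714, -2.11947, 0.0592)–(-2.7408, 0, 0.0592)  len=2.4473
  (v13,v16,v17) [+-+] → (-1.51714, -2.11947, 0.0592)–(-1.3704, -2.37362, 0.0592)  len=0.2935
  (v13,v17,v14) [++-] → (-1.77246, -0.254157, 0.0592)–(-1.9192, 0, 0.0592)  len=0.2935
  (v14,v17,v18) [-+-] → (-1.77246, -0.254157, 0.0592)–(-0.9596, -1.66206, 0.0592)  len=1.6257
  (v16,v20,v17) [--+] → (1.07692, -2.37362, 0.0592)–(-1.3704, -2.37362, 0.0592)  len=2.4473
  (v17,v20,v21) [+-+] → (1.07692, -2.37362, 0.0592)–(1.3704, -2.37362, 0.0592)  len=0.2935
  (v17,v21,v18) [++-] → (-0.666119, -1.66206, 0.0592)–(-0.9596, -1.66206, 0.0592)  len=0.2935
  (v18,v21,v22) [-+-] → (-0.666119, -1.66206, 0.0592)–(0.9596, -1.66206, 0.0592)  len=1.6257
  (v20,v0,v21) [--+] → (2.59406, -0.254157, 0.0592)–(1.3704, -2.37362, 0.0592)  len=2.4473
  (v21,v0,v1) [+-+] → (2.59406, -0.254157, 0.0592)–(2.7408, 0, 0.0592)  len=0.2935
  (v21,v1,v22) [++-] → (1.10634, -1.40791, 0.0592)–(0.9596, -1.66206, 0.0592)  len=0.2935
  (v22,v1,v2) [-+-] → (1.10634, -1.40791, 0.0592)–(1.9192, 0, 0.0592)  len=1.6257

Chained into 2 loop(s):
  loop 1: 12 segments, perimeter = 16.4449
  loop 2: 12 segments, perimeter = 11.5152
Total perimeter = 27.960

loops=2 perimeter=27.960


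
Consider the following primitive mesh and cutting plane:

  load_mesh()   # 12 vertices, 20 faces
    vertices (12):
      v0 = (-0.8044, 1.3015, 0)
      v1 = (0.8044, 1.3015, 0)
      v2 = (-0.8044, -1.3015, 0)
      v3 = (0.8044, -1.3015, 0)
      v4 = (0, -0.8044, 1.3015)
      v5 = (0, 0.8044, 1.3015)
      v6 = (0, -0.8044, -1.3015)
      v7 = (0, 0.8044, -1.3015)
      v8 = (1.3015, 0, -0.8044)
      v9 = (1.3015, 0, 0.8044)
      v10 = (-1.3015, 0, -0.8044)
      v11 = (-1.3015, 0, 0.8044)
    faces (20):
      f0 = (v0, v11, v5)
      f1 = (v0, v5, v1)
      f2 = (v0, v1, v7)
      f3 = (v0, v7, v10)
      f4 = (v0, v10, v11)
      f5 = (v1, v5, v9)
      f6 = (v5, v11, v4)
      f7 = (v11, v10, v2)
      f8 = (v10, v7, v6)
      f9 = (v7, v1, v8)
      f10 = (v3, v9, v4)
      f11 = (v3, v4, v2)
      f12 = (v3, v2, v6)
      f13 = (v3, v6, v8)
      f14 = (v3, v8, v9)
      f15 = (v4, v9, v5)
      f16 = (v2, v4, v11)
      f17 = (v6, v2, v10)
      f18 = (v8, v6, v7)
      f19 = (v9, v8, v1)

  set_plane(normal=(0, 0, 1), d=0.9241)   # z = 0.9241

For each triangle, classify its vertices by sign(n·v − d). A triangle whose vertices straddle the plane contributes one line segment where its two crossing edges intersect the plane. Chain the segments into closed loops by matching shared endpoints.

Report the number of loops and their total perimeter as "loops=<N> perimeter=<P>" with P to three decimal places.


loops=1 perimeter=5.978

Straddling triangles (8 of 20):
  (v0,v11,v5) [--+] → (-0.988103, 0.193697, 0.9241)–(-0.233254, 0.948546, 0.9241)  len=1.0675
  (v0,v5,v1) [-+-] → (-0.233254, 0.948546, 0.9241)–(0.233254, 0.948546, 0.9241)  len=0.4665
  (v1,v5,v9) [-+-] → (0.233254, 0.948546, 0.9241)–(0.988103, 0.193697, 0.9241)  len=1.0675
  (v5,v11,v4) [+-+] → (-0.988103, 0.193697, 0.9241)–(-0.988103, -0.193697, 0.9241)  len=0.3874
  (v3,v9,v4) [--+] → (0.988103, -0.193697, 0.9241)–(0.233254, -0.948546, 0.9241)  len=1.0675
  (v3,v4,v2) [-+-] → (0.233254, -0.948546, 0.9241)–(-0.233254, -0.948546, 0.9241)  len=0.4665
  (v4,v9,v5) [+-+] → (0.988103, -0.193697, 0.9241)–(0.988103, 0.193697, 0.9241)  len=0.3874
  (v2,v4,v11) [-+-] → (-0.233254, -0.948546, 0.9241)–(-0.988103, -0.193697, 0.9241)  len=1.0675

Chained into 1 loop(s):
  loop 1: 8 segments, perimeter = 5.9779
Total perimeter = 5.978


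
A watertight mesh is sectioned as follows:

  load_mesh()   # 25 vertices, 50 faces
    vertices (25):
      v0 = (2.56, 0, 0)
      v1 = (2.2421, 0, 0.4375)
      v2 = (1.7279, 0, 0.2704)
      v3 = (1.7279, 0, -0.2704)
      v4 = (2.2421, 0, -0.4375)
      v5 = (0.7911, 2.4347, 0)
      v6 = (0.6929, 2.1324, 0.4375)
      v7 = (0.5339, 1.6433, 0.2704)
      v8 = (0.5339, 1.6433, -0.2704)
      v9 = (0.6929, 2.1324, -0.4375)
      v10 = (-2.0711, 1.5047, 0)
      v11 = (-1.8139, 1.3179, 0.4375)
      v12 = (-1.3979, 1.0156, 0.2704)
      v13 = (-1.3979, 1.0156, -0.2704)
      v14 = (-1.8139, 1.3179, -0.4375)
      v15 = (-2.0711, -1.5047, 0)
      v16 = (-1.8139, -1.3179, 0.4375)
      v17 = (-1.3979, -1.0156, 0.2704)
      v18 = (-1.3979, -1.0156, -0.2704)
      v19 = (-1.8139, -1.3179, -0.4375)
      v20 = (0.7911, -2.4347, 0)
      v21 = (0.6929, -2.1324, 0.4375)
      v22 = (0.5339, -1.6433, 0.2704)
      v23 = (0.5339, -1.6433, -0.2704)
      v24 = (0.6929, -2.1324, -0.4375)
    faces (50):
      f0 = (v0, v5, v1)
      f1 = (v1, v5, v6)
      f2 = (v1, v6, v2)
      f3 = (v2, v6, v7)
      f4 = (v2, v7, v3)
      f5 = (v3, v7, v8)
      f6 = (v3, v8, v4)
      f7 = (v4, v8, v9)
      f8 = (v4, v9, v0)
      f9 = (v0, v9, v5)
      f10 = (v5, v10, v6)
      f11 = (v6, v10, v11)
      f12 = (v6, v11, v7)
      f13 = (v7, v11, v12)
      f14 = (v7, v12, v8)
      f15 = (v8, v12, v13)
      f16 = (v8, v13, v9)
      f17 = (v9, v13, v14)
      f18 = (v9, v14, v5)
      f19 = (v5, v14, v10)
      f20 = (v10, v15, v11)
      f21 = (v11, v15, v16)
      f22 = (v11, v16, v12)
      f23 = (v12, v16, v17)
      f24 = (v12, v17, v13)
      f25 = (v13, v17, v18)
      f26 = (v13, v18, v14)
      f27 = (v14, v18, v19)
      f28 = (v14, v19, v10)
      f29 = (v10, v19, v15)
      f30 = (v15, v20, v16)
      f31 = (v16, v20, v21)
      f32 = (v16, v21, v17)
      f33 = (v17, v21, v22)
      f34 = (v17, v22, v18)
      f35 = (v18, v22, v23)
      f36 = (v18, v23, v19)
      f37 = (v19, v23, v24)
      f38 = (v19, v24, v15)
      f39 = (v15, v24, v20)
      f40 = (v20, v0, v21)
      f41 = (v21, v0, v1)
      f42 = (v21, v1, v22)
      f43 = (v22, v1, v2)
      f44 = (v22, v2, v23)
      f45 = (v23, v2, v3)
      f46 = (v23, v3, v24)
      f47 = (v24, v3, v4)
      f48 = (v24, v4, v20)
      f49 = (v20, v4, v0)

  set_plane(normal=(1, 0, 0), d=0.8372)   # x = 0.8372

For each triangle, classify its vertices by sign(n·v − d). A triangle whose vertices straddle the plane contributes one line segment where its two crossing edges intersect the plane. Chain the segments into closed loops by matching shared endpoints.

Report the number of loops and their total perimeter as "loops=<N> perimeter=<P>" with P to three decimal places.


loops=2 perimeter=6.466

Straddling triangles (20 of 50):
  (v0,v5,v1) [+-+] → (0.8372, 2.37125, 0)–(0.8372, 2.35735, 0.0138999)  len=0.0197
  (v1,v5,v6) [+--] → (0.8372, 2.35735, 0.0138999)–(0.8372, 1.93378, 0.4375)  len=0.5990
  (v1,v6,v2) [+-+] → (0.8372, 1.93378, 0.4375)–(0.8372, 1.8351, 0.414203)  len=0.1014
  (v2,v6,v7) [+--] → (0.8372, 1.8351, 0.414203)–(0.8372, 1.22587, 0.2704)  len=0.6260
  (v2,v7,v3) [+-+] → (0.8372, 1.22587, 0.2704)–(0.8372, 1.22587, 0.133026)  len=0.1374
  (v3,v7,v8) [+--] → (0.8372, 1.22587, 0.133026)–(0.8372, 1.22587, -0.2704)  len=0.4034
  (v3,v8,v4) [+-+] → (0.8372, 1.22587, -0.2704)–(0.8372, 1.35152, -0.300069)  len=0.1291
  (v4,v8,v9) [+--] → (0.8372, 1.35152, -0.300069)–(0.8372, 1.93378, -0.4375)  len=0.5983
  (v4,v9,v0) [+-+] → (0.8372, 1.93378, -0.4375)–(0.8372, 1.9676, -0.403688)  len=0.0478
  (v0,v9,v5) [+--] → (0.8372, 1.9676, -0.403688)–(0.8372, 2.37125, 0)  len=0.5709
  (v20,v0,v21) [-+-] → (0.8372, -2.37125, 0)–(0.8372, -1.9676, 0.403688)  len=0.5709
  (v21,v0,v1) [-++] → (0.8372, -1.9676, 0.403688)–(0.8372, -1.93378, 0.4375)  len=0.0478
  (v21,v1,v22) [-+-] → (0.8372, -1.93378, 0.4375)–(0.8372, -1.35152, 0.300069)  len=0.5983
  (v22,v1,v2) [-++] → (0.8372, -1.35152, 0.300069)–(0.8372, -1.22587, 0.2704)  len=0.1291
  (v22,v2,v23) [-+-] → (0.8372, -1.22587, 0.2704)–(0.8372, -1.22587, -0.133026)  len=0.4034
  (v23,v2,v3) [-++] → (0.8372, -1.22587, -0.133026)–(0.8372, -1.22587, -0.2704)  len=0.1374
  (v23,v3,v24) [-+-] → (0.8372, -1.22587, -0.2704)–(0.8372, -1.8351, -0.414203)  len=0.6260
  (v24,v3,v4) [-++] → (0.8372, -1.8351, -0.414203)–(0.8372, -1.93378, -0.4375)  len=0.1014
  (v24,v4,v20) [-+-] → (0.8372, -1.93378, -0.4375)–(0.8372, -2.35735, -0.0138999)  len=0.5990
  (v20,v4,v0) [-++] → (0.8372, -2.35735, -0.0138999)–(0.8372, -2.37125, 0)  len=0.0197

Chained into 2 loop(s):
  loop 1: 10 segments, perimeter = 3.2329
  loop 2: 10 segments, perimeter = 3.2329
Total perimeter = 6.466


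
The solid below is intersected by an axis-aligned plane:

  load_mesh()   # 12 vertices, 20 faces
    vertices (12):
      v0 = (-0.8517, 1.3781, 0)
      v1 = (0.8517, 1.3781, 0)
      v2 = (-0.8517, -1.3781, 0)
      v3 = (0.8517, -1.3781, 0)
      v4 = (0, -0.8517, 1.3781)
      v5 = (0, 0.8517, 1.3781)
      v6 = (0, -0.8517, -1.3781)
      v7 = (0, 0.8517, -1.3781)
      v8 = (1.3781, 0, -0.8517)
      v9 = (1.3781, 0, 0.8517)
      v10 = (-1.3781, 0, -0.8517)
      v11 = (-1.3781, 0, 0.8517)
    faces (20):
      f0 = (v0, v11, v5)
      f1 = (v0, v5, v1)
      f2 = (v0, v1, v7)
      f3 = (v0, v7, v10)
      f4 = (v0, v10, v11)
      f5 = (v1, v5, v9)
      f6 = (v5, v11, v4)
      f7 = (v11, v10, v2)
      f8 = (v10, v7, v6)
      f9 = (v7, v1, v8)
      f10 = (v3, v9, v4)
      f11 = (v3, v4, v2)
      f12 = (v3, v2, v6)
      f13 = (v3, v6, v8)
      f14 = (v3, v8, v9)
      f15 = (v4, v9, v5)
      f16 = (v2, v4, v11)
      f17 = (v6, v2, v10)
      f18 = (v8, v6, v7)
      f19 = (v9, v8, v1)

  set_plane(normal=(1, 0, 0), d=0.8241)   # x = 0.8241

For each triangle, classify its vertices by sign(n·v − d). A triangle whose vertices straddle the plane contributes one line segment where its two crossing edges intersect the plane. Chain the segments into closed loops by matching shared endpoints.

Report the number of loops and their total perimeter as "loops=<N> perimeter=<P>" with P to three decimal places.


loops=1 perimeter=7.323

Straddling triangles (10 of 20):
  (v0,v5,v1) [--+] → (0.8241, 1.36104, 0.0446584)–(0.8241, 1.3781, 0)  len=0.0478
  (v0,v1,v7) [-+-] → (0.8241, 1.3781, 0)–(0.8241, 1.36104, -0.0446584)  len=0.0478
  (v1,v5,v9) [+-+] → (0.8241, 1.36104, 0.0446584)–(0.8241, 0.342386, 1.06331)  len=1.4406
  (v7,v1,v8) [-++] → (0.8241, 1.36104, -0.0446584)–(0.8241, 0.342386, -1.06331)  len=1.4406
  (v3,v9,v4) [++-] → (0.8241, -0.342386, 1.06331)–(0.8241, -1.36104, 0.0446584)  len=1.4406
  (v3,v4,v2) [+--] → (0.8241, -1.36104, 0.0446584)–(0.8241, -1.3781, 0)  len=0.0478
  (v3,v2,v6) [+--] → (0.8241, -1.3781, 0)–(0.8241, -1.36104, -0.0446584)  len=0.0478
  (v3,v6,v8) [+-+] → (0.8241, -1.36104, -0.0446584)–(0.8241, -0.342386, -1.06331)  len=1.4406
  (v4,v9,v5) [-+-] → (0.8241, -0.342386, 1.06331)–(0.8241, 0.342386, 1.06331)  len=0.6848
  (v8,v6,v7) [+--] → (0.8241, -0.342386, -1.06331)–(0.8241, 0.342386, -1.06331)  len=0.6848

Chained into 1 loop(s):
  loop 1: 10 segments, perimeter = 7.3232
Total perimeter = 7.323


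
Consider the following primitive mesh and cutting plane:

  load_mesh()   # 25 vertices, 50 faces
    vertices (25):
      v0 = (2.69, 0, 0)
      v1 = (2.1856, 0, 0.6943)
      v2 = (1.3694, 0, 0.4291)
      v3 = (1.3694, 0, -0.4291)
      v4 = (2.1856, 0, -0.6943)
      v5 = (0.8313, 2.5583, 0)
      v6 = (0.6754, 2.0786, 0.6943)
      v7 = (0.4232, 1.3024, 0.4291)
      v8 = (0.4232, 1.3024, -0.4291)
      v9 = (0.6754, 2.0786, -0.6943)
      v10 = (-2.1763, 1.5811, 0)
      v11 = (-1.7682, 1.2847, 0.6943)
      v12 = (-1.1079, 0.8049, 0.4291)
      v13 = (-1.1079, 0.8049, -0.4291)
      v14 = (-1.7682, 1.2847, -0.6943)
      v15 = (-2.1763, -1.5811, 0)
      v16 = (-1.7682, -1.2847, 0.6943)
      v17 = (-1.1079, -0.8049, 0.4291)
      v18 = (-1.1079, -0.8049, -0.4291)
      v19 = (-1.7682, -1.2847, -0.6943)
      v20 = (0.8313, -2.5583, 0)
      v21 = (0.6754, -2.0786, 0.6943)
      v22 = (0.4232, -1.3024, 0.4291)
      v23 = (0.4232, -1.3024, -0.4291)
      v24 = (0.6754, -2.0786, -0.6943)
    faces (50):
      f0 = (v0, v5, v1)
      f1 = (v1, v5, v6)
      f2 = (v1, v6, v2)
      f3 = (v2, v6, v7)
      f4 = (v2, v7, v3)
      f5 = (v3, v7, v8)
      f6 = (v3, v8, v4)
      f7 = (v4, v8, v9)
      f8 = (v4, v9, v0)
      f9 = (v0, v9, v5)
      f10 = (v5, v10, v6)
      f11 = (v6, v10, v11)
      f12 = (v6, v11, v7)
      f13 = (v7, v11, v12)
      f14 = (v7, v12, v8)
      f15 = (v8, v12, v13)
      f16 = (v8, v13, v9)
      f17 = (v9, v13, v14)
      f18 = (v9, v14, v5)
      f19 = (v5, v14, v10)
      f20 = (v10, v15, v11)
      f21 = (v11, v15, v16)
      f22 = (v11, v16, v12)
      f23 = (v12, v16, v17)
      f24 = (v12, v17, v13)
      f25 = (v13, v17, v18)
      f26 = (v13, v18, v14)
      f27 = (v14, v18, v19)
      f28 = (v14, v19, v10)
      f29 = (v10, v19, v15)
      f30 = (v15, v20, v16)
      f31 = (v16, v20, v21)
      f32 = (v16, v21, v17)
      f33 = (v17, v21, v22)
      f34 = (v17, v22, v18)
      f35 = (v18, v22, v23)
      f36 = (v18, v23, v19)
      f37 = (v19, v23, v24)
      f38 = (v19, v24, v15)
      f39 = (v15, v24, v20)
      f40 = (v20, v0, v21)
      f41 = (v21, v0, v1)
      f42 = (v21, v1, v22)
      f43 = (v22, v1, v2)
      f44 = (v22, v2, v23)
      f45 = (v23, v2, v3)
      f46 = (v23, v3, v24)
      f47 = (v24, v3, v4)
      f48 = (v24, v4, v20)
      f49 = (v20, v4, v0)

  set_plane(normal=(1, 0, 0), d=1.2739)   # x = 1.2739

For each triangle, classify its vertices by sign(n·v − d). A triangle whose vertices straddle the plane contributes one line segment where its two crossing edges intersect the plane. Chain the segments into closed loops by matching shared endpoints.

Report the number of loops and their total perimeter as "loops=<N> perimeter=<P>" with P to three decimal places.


loops=2 perimeter=10.261

Straddling triangles (20 of 50):
  (v0,v5,v1) [+-+] → (1.2739, 1.94911, 0)–(1.2739, 1.72222, 0.226905)  len=0.3209
  (v1,v5,v6) [+--] → (1.2739, 1.72222, 0.226905)–(1.2739, 1.25484, 0.6943)  len=0.6610
  (v1,v6,v2) [+-+] → (1.2739, 1.25484, 0.6943)–(1.2739, 0.286032, 0.465594)  len=0.9954
  (v2,v6,v7) [+--] → (1.2739, 0.286032, 0.465594)–(1.2739, 0.131451, 0.4291)  len=0.1588
  (v2,v7,v3) [+-+] → (1.2739, 0.131451, 0.4291)–(1.2739, 0.131451, -0.342482)  len=0.7716
  (v3,v7,v8) [+--] → (1.2739, 0.131451, -0.342482)–(1.2739, 0.131451, -0.4291)  len=0.0866
  (v3,v8,v4) [+-+] → (1.2739, 0.131451, -0.4291)–(1.2739, 0.673739, -0.55711)  len=0.5572
  (v4,v8,v9) [+--] → (1.2739, 0.673739, -0.55711)–(1.2739, 1.25484, -0.6943)  len=0.5971
  (v4,v9,v0) [+-+] → (1.2739, 1.25484, -0.6943)–(1.2739, 1.46109, -0.488036)  len=0.2917
  (v0,v9,v5) [+--] → (1.2739, 1.46109, -0.488036)–(1.2739, 1.94911, 0)  len=0.6902
  (v20,v0,v21) [-+-] → (1.2739, -1.94911, 0)–(1.2739, -1.46109, 0.488036)  len=0.6902
  (v21,v0,v1) [-++] → (1.2739, -1.46109, 0.488036)–(1.2739, -1.25484, 0.6943)  len=0.2917
  (v21,v1,v22) [-+-] → (1.2739, -1.25484, 0.6943)–(1.2739, -0.673739, 0.55711)  len=0.5971
  (v22,v1,v2) [-++] → (1.2739, -0.673739, 0.55711)–(1.2739, -0.131451, 0.4291)  len=0.5572
  (v22,v2,v23) [-+-] → (1.2739, -0.131451, 0.4291)–(1.2739, -0.131451, 0.342482)  len=0.0866
  (v23,v2,v3) [-++] → (1.2739, -0.131451, 0.342482)–(1.2739, -0.131451, -0.4291)  len=0.7716
  (v23,v3,v24) [-+-] → (1.2739, -0.131451, -0.4291)–(1.2739, -0.286032, -0.465594)  len=0.1588
  (v24,v3,v4) [-++] → (1.2739, -0.286032, -0.465594)–(1.2739, -1.25484, -0.6943)  len=0.9954
  (v24,v4,v20) [-+-] → (1.2739, -1.25484, -0.6943)–(1.2739, -1.72222, -0.226905)  len=0.6610
  (v20,v4,v0) [-++] → (1.2739, -1.72222, -0.226905)–(1.2739, -1.94911, 0)  len=0.3209

Chained into 2 loop(s):
  loop 1: 10 segments, perimeter = 5.1305
  loop 2: 10 segments, perimeter = 5.1305
Total perimeter = 10.261


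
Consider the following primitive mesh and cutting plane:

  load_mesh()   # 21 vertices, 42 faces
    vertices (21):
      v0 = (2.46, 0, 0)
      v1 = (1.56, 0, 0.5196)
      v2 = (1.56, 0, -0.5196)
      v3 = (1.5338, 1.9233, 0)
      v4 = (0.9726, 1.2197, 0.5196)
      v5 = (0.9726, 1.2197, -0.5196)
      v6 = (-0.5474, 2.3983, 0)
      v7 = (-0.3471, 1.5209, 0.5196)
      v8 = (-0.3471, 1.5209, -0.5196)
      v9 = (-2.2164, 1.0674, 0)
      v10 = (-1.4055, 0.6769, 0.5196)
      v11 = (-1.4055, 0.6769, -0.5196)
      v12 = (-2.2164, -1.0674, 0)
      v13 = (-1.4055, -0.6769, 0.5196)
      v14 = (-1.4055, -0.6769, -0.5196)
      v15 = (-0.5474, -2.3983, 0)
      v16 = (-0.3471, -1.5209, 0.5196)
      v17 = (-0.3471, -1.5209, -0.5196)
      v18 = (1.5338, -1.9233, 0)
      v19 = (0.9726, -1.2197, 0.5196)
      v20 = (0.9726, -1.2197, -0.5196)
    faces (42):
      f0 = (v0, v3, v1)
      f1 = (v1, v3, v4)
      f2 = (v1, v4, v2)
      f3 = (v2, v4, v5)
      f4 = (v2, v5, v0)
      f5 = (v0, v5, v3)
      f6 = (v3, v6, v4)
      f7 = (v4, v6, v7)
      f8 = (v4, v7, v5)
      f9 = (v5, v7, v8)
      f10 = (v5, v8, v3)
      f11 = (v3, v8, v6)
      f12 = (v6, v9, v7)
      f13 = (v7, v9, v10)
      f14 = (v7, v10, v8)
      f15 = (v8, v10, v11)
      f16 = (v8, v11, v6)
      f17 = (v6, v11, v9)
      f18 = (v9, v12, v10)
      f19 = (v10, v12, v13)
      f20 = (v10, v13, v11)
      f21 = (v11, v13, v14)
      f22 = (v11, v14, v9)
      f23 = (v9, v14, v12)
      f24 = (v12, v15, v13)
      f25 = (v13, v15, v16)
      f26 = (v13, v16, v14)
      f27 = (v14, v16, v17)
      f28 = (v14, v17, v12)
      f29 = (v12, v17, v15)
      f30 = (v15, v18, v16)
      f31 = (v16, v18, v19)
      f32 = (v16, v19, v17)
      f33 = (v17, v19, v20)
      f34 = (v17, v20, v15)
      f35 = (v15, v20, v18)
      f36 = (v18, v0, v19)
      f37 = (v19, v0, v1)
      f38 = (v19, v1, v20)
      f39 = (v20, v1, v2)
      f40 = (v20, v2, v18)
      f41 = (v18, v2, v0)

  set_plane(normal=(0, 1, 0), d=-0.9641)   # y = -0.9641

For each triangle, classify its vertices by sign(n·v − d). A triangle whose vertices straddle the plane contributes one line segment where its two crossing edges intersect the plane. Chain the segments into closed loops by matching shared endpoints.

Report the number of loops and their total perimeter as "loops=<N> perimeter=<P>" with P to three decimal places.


Straddling triangles (14 of 42):
  (v9,v12,v10) [+-+] → (-2.2164, -0.9641, 0)–(-2.16838, -0.9641, 0.0307715)  len=0.0570
  (v10,v12,v13) [+-+] → (-2.16838, -0.9641, 0.0307715)–(-2.00189, -0.9641, 0.137451)  len=0.1977
  (v9,v14,v12) [++-] → (-2.00189, -0.9641, -0.137451)–(-2.2164, -0.9641, 0)  len=0.2548
  (v12,v15,v13) [--+] → (-1.26233, -0.9641, 0.432909)–(-2.00189, -0.9641, 0.137451)  len=0.7964
  (v13,v15,v16) [+--] → (-1.26233, -0.9641, 0.432909)–(-1.04534, -0.9641, 0.5196)  len=0.2337
  (v13,v16,v14) [+-+] → (-1.04534, -0.9641, 0.5196)–(-1.04534, -0.9641, -0.165976)  len=0.6856
  (v14,v16,v17) [+--] → (-1.04534, -0.9641, -0.165976)–(-1.04534, -0.9641, -0.5196)  len=0.3536
  (v14,v17,v12) [+--] → (-1.04534, -0.9641, -0.5196)–(-2.00189, -0.9641, -0.137451)  len=1.0301
  (v18,v0,v19) [-+-] → (1.99572, -0.9641, 0)–(1.2843, -0.9641, 0.410713)  len=0.8215
  (v19,v0,v1) [-++] → (1.2843, -0.9641, 0.410713)–(1.0957, -0.9641, 0.5196)  len=0.2178
  (v19,v1,v20) [-+-] → (1.0957, -0.9641, 0.5196)–(1.0957, -0.9641, -0.301826)  len=0.8214
  (v20,v1,v2) [-++] → (1.0957, -0.9641, -0.301826)–(1.0957, -0.9641, -0.5196)  len=0.2178
  (v20,v2,v18) [-+-] → (1.0957, -0.9641, -0.5196)–(1.54687, -0.9641, -0.259138)  len=0.5210
  (v18,v2,v0) [-++] → (1.54687, -0.9641, -0.259138)–(1.99572, -0.9641, 0)  len=0.5183

Chained into 2 loop(s):
  loop 1: 8 segments, perimeter = 3.6089
  loop 2: 6 segments, perimeter = 3.1177
Total perimeter = 6.727

loops=2 perimeter=6.727


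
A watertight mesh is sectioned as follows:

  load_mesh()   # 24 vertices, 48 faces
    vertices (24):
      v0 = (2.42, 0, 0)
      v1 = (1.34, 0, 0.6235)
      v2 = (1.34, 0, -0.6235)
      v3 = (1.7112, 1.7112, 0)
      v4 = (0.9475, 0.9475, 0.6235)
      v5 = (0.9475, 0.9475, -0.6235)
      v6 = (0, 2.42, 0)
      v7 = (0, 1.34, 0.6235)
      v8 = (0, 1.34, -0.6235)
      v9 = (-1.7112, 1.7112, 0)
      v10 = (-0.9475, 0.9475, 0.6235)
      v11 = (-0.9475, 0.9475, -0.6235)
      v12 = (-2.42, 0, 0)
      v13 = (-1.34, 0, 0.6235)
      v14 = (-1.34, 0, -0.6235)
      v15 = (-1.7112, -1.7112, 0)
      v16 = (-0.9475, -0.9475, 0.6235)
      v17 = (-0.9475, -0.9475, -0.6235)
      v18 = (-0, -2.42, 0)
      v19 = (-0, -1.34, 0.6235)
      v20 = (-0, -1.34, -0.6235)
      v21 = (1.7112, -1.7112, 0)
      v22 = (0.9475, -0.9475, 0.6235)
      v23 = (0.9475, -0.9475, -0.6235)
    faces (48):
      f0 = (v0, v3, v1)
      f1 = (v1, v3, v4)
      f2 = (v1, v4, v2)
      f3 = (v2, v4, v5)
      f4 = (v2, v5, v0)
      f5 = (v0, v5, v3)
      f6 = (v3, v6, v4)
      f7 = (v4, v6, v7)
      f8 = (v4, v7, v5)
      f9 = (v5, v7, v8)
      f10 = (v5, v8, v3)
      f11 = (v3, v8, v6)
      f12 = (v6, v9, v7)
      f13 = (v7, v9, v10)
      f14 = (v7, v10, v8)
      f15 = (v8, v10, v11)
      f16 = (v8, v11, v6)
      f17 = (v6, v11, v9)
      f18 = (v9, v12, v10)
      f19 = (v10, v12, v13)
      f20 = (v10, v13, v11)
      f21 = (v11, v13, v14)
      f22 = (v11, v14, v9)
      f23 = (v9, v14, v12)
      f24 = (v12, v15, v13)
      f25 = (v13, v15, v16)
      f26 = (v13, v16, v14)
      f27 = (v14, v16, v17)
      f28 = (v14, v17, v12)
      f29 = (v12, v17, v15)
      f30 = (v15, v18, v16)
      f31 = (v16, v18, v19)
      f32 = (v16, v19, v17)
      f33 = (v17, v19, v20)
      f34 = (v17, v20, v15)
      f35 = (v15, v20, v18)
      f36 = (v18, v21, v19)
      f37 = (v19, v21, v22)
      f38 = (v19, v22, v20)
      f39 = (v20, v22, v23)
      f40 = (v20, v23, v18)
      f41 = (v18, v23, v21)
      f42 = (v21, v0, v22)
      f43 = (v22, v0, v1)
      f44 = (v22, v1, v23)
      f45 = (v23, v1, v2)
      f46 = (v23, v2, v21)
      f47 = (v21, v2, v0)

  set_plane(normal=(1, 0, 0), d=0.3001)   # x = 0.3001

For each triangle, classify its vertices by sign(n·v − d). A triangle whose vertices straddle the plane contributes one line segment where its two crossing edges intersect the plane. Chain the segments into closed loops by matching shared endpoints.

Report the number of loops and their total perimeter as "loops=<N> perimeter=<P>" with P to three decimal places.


loops=2 perimeter=7.482

Straddling triangles (12 of 48):
  (v3,v6,v4) [+-+] → (0.3001, 2.29569, 0)–(0.3001, 1.95362, 0.19748)  len=0.3950
  (v4,v6,v7) [+--] → (0.3001, 1.95362, 0.19748)–(0.3001, 1.21568, 0.6235)  len=0.8521
  (v4,v7,v5) [+-+] → (0.3001, 1.21568, 0.6235)–(0.3001, 1.21568, 0.22854)  len=0.3950
  (v5,v7,v8) [+--] → (0.3001, 1.21568, 0.22854)–(0.3001, 1.21568, -0.6235)  len=0.8520
  (v5,v8,v3) [+-+] → (0.3001, 1.21568, -0.6235)–(0.3001, 1.4051, -0.514154)  len=0.2187
  (v3,v8,v6) [+--] → (0.3001, 1.4051, -0.514154)–(0.3001, 2.29569, 0)  len=1.0284
  (v18,v21,v19) [-+-] → (0.3001, -2.29569, 0)–(0.3001, -1.4051, 0.514154)  len=1.0284
  (v19,v21,v22) [-++] → (0.3001, -1.4051, 0.514154)–(0.3001, -1.21568, 0.6235)  len=0.2187
  (v19,v22,v20) [-+-] → (0.3001, -1.21568, 0.6235)–(0.3001, -1.21568, -0.22854)  len=0.8520
  (v20,v22,v23) [-++] → (0.3001, -1.21568, -0.22854)–(0.3001, -1.21568, -0.6235)  len=0.3950
  (v20,v23,v18) [-+-] → (0.3001, -1.21568, -0.6235)–(0.3001, -1.95362, -0.19748)  len=0.8521
  (v18,v23,v21) [-++] → (0.3001, -1.95362, -0.19748)–(0.3001, -2.29569, 0)  len=0.3950

Chained into 2 loop(s):
  loop 1: 6 segments, perimeter = 3.7411
  loop 2: 6 segments, perimeter = 3.7411
Total perimeter = 7.482


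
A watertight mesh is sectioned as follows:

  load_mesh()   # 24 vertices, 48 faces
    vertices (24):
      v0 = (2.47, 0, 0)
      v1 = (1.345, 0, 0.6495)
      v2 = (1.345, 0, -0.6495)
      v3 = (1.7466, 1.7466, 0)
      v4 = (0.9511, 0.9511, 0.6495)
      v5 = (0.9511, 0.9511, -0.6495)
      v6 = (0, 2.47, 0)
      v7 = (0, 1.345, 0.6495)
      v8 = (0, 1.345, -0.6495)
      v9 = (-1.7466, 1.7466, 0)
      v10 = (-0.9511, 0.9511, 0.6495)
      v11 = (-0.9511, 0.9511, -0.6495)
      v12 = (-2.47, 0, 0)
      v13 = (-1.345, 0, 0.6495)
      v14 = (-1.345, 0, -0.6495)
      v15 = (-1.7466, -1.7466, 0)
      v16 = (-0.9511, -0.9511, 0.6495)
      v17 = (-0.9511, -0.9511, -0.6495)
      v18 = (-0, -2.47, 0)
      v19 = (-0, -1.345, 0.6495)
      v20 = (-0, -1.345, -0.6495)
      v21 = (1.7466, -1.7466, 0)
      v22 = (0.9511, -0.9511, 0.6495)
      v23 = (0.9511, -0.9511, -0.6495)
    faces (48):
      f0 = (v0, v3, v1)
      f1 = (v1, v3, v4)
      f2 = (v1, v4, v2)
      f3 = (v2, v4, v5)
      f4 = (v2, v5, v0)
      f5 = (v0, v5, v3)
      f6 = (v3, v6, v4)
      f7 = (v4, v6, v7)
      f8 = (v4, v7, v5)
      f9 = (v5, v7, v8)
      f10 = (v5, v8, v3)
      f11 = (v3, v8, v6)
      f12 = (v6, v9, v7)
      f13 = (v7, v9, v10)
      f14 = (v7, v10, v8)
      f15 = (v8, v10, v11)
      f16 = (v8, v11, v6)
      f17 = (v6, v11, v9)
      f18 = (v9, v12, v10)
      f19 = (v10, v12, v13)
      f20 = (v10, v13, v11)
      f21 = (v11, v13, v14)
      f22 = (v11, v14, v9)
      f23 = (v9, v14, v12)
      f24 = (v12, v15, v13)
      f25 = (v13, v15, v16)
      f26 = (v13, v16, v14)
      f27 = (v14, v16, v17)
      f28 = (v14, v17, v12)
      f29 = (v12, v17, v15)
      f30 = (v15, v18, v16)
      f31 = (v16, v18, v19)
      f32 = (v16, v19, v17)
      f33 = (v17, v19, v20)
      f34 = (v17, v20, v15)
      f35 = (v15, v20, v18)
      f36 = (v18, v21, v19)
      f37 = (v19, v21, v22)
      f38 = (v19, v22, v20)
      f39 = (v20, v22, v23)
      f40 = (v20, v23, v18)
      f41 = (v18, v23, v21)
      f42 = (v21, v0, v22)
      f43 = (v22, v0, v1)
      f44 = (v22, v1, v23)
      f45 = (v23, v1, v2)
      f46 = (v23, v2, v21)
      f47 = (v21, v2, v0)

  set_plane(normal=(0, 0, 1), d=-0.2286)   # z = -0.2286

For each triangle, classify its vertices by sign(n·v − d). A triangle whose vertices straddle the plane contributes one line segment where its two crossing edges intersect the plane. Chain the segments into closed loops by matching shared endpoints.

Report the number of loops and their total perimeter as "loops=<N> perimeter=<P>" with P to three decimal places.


loops=2 perimeter=20.935

Straddling triangles (32 of 48):
  (v1,v4,v2) [++-] → (1.21737, 0.308174, -0.2286)–(1.345, 0, -0.2286)  len=0.3336
  (v2,v4,v5) [-+-] → (1.21737, 0.308174, -0.2286)–(0.9511, 0.9511, -0.2286)  len=0.6959
  (v2,v5,v0) [--+] → (1.9354, 0.334752, -0.2286)–(2.07404, 0, -0.2286)  len=0.3623
  (v0,v5,v3) [+-+] → (1.9354, 0.334752, -0.2286)–(1.46661, 1.46661, -0.2286)  len=1.2251
  (v4,v7,v5) [++-] → (0.642926, 1.07873, -0.2286)–(0.9511, 0.9511, -0.2286)  len=0.3336
  (v5,v7,v8) [-+-] → (0.642926, 1.07873, -0.2286)–(0, 1.345, -0.2286)  len=0.6959
  (v5,v8,v3) [--+] → (1.13186, 1.60525, -0.2286)–(1.46661, 1.46661, -0.2286)  len=0.3623
  (v3,v8,v6) [+-+] → (1.13186, 1.60525, -0.2286)–(0, 2.07404, -0.2286)  len=1.2251
  (v7,v10,v8) [++-] → (-0.308174, 1.21737, -0.2286)–(0, 1.345, -0.2286)  len=0.3336
  (v8,v10,v11) [-+-] → (-0.308174, 1.21737, -0.2286)–(-0.9511, 0.9511, -0.2286)  len=0.6959
  (v8,v11,v6) [--+] → (-0.334752, 1.9354, -0.2286)–(0, 2.07404, -0.2286)  len=0.3623
  (v6,v11,v9) [+-+] → (-0.334752, 1.9354, -0.2286)–(-1.46661, 1.46661, -0.2286)  len=1.2251
  (v10,v13,v11) [++-] → (-1.07873, 0.642926, -0.2286)–(-0.9511, 0.9511, -0.2286)  len=0.3336
  (v11,v13,v14) [-+-] → (-1.07873, 0.642926, -0.2286)–(-1.345, 0, -0.2286)  len=0.6959
  (v11,v14,v9) [--+] → (-1.60525, 1.13186, -0.2286)–(-1.46661, 1.46661, -0.2286)  len=0.3623
  (v9,v14,v12) [+-+] → (-1.60525, 1.13186, -0.2286)–(-2.07404, 0, -0.2286)  len=1.2251
  (v13,v16,v14) [++-] → (-1.21737, -0.308174, -0.2286)–(-1.345, 0, -0.2286)  len=0.3336
  (v14,v16,v17) [-+-] → (-1.21737, -0.308174, -0.2286)–(-0.9511, -0.9511, -0.2286)  len=0.6959
  (v14,v17,v12) [--+] → (-1.9354, -0.334752, -0.2286)–(-2.07404, 0, -0.2286)  len=0.3623
  (v12,v17,v15) [+-+] → (-1.9354, -0.334752, -0.2286)–(-1.46661, -1.46661, -0.2286)  len=1.2251
  (v16,v19,v17) [++-] → (-0.642926, -1.07873, -0.2286)–(-0.9511, -0.9511, -0.2286)  len=0.3336
  (v17,v19,v20) [-+-] → (-0.642926, -1.07873, -0.2286)–(0, -1.345, -0.2286)  len=0.6959
  (v17,v20,v15) [--+] → (-1.13186, -1.60525, -0.2286)–(-1.46661, -1.46661, -0.2286)  len=0.3623
  (v15,v20,v18) [+-+] → (-1.13186, -1.60525, -0.2286)–(0, -2.07404, -0.2286)  len=1.2251
  (v19,v22,v20) [++-] → (0.308174, -1.21737, -0.2286)–(0, -1.345, -0.2286)  len=0.3336
  (v20,v22,v23) [-+-] → (0.308174, -1.21737, -0.2286)–(0.9511, -0.9511, -0.2286)  len=0.6959
  (v20,v23,v18) [--+] → (0.334752, -1.9354, -0.2286)–(0, -2.07404, -0.2286)  len=0.3623
  (v18,v23,v21) [+-+] → (0.334752, -1.9354, -0.2286)–(1.46661, -1.46661, -0.2286)  len=1.2251
  (v22,v1,v23) [++-] → (1.07873, -0.642926, -0.2286)–(0.9511, -0.9511, -0.2286)  len=0.3336
  (v23,v1,v2) [-+-] → (1.07873, -0.642926, -0.2286)–(1.345, 0, -0.2286)  len=0.6959
  (v23,v2,v21) [--+] → (1.60525, -1.13186, -0.2286)–(1.46661, -1.46661, -0.2286)  len=0.3623
  (v21,v2,v0) [+-+] → (1.60525, -1.13186, -0.2286)–(2.07404, 0, -0.2286)  len=1.2251

Chained into 2 loop(s):
  loop 1: 16 segments, perimeter = 8.2355
  loop 2: 16 segments, perimeter = 12.6994
Total perimeter = 20.935
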